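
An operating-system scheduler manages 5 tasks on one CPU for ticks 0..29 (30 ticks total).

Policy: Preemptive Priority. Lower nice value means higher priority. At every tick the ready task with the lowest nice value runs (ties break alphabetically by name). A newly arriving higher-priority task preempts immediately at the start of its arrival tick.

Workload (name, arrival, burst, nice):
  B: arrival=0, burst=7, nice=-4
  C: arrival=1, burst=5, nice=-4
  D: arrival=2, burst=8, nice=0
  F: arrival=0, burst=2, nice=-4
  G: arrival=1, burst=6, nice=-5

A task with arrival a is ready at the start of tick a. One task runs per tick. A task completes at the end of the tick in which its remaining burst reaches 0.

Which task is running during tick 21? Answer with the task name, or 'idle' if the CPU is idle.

t=0: ready={B,F} → run B
t=1: ready={B,C,F,G} → run G
t=2: ready={B,C,D,F,G} → run G
t=3: ready={B,C,D,F,G} → run G
t=4: ready={B,C,D,F,G} → run G
t=5: ready={B,C,D,F,G} → run G
t=6: ready={B,C,D,F,G} → run G
t=7: ready={B,C,D,F} → run B
t=8: ready={B,C,D,F} → run B
t=9: ready={B,C,D,F} → run B
t=10: ready={B,C,D,F} → run B
t=11: ready={B,C,D,F} → run B
t=12: ready={B,C,D,F} → run B
t=13: ready={C,D,F} → run C
t=14: ready={C,D,F} → run C
t=15: ready={C,D,F} → run C
t=16: ready={C,D,F} → run C
t=17: ready={C,D,F} → run C
t=18: ready={D,F} → run F
t=19: ready={D,F} → run F
t=20: ready={D} → run D
t=21: ready={D} → run D
t=22: ready={D} → run D
t=23: ready={D} → run D
t=24: ready={D} → run D
t=25: ready={D} → run D
t=26: ready={D} → run D
t=27: ready={D} → run D
t=28: (idle)
t=29: (idle)

running at tick 21 = D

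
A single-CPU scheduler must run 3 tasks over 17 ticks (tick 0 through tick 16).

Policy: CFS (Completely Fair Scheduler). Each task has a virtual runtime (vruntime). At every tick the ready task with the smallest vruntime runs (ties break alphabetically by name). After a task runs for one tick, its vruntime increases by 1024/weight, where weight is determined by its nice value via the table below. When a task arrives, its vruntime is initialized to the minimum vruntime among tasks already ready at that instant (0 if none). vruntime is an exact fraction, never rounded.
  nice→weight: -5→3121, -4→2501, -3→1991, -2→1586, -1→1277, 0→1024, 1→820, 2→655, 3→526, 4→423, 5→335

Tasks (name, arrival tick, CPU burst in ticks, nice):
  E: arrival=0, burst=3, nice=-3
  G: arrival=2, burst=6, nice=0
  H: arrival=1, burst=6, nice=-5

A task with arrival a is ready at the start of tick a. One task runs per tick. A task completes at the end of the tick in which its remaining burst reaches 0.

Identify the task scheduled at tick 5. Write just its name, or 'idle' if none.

t=0: vr[E=0] → run E
t=1: vr[E=1024/1991 H=1024/1991] → run E
t=2: vr[E=2048/1991 G=1024/1991 H=1024/1991] → run G
t=3: vr[E=2048/1991 G=3015/1991 H=1024/1991] → run H
t=4: vr[E=2048/1991 G=3015/1991 H=5234688/6213911] → run H
t=5: vr[E=2048/1991 G=3015/1991 H=7273472/6213911] → run E
t=6: vr[G=3015/1991 H=7273472/6213911] → run H
t=7: vr[G=3015/1991 H=9312256/6213911] → run H
t=8: vr[G=3015/1991 H=11351040/6213911] → run G
t=9: vr[G=5006/1991 H=11351040/6213911] → run H
t=10: vr[G=5006/1991 H=13389824/6213911] → run H
t=11: vr[G=5006/1991] → run G
t=12: vr[G=6997/1991] → run G
t=13: vr[G=8988/1991] → run G
t=14: vr[G=10979/1991] → run G
t=15: (idle)
t=16: (idle)

running at tick 5 = E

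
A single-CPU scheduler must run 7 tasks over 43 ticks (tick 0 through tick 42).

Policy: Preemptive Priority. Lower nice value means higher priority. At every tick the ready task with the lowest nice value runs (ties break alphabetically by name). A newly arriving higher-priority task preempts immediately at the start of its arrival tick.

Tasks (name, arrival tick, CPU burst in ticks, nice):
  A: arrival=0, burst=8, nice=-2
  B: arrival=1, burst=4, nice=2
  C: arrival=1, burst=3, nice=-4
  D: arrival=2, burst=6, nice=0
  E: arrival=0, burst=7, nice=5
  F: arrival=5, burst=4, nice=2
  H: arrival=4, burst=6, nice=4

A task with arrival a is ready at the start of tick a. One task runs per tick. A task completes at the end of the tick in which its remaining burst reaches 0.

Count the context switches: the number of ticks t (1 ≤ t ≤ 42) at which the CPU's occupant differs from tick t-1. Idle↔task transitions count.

context switches = 8

t=0: ready={A,E} → run A
t=1: ready={A,B,C,E} → run C
t=2: ready={A,B,C,D,E} → run C
t=3: ready={A,B,C,D,E} → run C
t=4: ready={A,B,D,E,H} → run A
t=5: ready={A,B,D,E,F,H} → run A
t=6: ready={A,B,D,E,F,H} → run A
t=7: ready={A,B,D,E,F,H} → run A
t=8: ready={A,B,D,E,F,H} → run A
t=9: ready={A,B,D,E,F,H} → run A
t=10: ready={A,B,D,E,F,H} → run A
t=11: ready={B,D,E,F,H} → run D
t=12: ready={B,D,E,F,H} → run D
t=13: ready={B,D,E,F,H} → run D
t=14: ready={B,D,E,F,H} → run D
t=15: ready={B,D,E,F,H} → run D
t=16: ready={B,D,E,F,H} → run D
t=17: ready={B,E,F,H} → run B
t=18: ready={B,E,F,H} → run B
t=19: ready={B,E,F,H} → run B
t=20: ready={B,E,F,H} → run B
t=21: ready={E,F,H} → run F
t=22: ready={E,F,H} → run F
t=23: ready={E,F,H} → run F
t=24: ready={E,F,H} → run F
t=25: ready={E,H} → run H
t=26: ready={E,H} → run H
t=27: ready={E,H} → run H
t=28: ready={E,H} → run H
t=29: ready={E,H} → run H
t=30: ready={E,H} → run H
t=31: ready={E} → run E
t=32: ready={E} → run E
t=33: ready={E} → run E
t=34: ready={E} → run E
t=35: ready={E} → run E
t=36: ready={E} → run E
t=37: ready={E} → run E
t=38: (idle)
t=39: (idle)
t=40: (idle)
t=41: (idle)
t=42: (idle)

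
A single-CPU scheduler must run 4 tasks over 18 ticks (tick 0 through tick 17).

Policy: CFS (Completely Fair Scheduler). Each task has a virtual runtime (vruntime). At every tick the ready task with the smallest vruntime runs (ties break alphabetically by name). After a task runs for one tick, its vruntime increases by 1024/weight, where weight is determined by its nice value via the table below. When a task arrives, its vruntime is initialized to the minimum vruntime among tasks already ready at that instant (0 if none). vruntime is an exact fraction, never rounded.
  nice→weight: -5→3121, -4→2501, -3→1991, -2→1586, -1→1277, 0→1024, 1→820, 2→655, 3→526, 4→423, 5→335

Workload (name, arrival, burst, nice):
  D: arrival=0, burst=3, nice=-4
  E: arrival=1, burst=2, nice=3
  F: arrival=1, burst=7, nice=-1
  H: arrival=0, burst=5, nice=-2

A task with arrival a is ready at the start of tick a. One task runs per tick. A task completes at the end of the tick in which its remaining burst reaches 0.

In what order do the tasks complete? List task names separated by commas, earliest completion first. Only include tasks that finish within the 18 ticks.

t=0: vr[D=0 H=0] → run D
t=1: vr[D=1024/2501 E=0 F=0 H=0] → run E
t=2: vr[D=1024/2501 E=512/263 F=0 H=0] → run F
t=3: vr[D=1024/2501 E=512/263 F=1024/1277 H=0] → run H
t=4: vr[D=1024/2501 E=512/263 F=1024/1277 H=512/793] → run D
t=5: vr[D=2048/2501 E=512/263 F=1024/1277 H=512/793] → run H
t=6: vr[D=2048/2501 E=512/263 F=1024/1277 H=1024/793] → run F
t=7: vr[D=2048/2501 E=512/263 F=2048/1277 H=1024/793] → run D
t=8: vr[E=512/263 F=2048/1277 H=1024/793] → run H
t=9: vr[E=512/263 F=2048/1277 H=1536/793] → run F
t=10: vr[E=512/263 F=3072/1277 H=1536/793] → run H
t=11: vr[E=512/263 F=3072/1277 H=2048/793] → run E
t=12: vr[F=3072/1277 H=2048/793] → run F
t=13: vr[F=4096/1277 H=2048/793] → run H
t=14: vr[F=4096/1277] → run F
t=15: vr[F=5120/1277] → run F
t=16: vr[F=6144/1277] → run F
t=17: (idle)

completion order = D, E, H, F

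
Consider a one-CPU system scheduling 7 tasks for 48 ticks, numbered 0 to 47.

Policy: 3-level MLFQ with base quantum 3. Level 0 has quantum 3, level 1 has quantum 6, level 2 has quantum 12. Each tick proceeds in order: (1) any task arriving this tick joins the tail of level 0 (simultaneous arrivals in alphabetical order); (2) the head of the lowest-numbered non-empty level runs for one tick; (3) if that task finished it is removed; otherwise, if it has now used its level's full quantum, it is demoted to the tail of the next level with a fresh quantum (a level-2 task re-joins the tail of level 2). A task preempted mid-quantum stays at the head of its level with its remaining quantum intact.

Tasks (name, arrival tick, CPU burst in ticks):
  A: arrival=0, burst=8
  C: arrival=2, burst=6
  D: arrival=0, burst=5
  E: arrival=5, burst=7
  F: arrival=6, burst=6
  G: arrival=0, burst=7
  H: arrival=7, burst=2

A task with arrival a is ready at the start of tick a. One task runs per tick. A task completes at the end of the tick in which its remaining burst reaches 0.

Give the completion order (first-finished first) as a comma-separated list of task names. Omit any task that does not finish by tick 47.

completion order = H, A, D, G, C, E, F

t=0: L0/L1/L2 = ADG/-/- → run A
t=1: L0/L1/L2 = ADG/-/- → run A
t=2: L0/L1/L2 = ADGC/-/- → run A
t=3: L0/L1/L2 = DGC/A/- → run D
t=4: L0/L1/L2 = DGC/A/- → run D
t=5: L0/L1/L2 = DGCE/A/- → run D
t=6: L0/L1/L2 = GCEF/AD/- → run G
t=7: L0/L1/L2 = GCEFH/AD/- → run G
t=8: L0/L1/L2 = GCEFH/AD/- → run G
t=9: L0/L1/L2 = CEFH/ADG/- → run C
t=10: L0/L1/L2 = CEFH/ADG/- → run C
t=11: L0/L1/L2 = CEFH/ADG/- → run C
t=12: L0/L1/L2 = EFH/ADGC/- → run E
t=13: L0/L1/L2 = EFH/ADGC/- → run E
t=14: L0/L1/L2 = EFH/ADGC/- → run E
t=15: L0/L1/L2 = FH/ADGCE/- → run F
t=16: L0/L1/L2 = FH/ADGCE/- → run F
t=17: L0/L1/L2 = FH/ADGCE/- → run F
t=18: L0/L1/L2 = H/ADGCEF/- → run H
t=19: L0/L1/L2 = H/ADGCEF/- → run H
t=20: L0/L1/L2 = -/ADGCEF/- → run A
t=21: L0/L1/L2 = -/ADGCEF/- → run A
t=22: L0/L1/L2 = -/ADGCEF/- → run A
t=23: L0/L1/L2 = -/ADGCEF/- → run A
t=24: L0/L1/L2 = -/ADGCEF/- → run A
t=25: L0/L1/L2 = -/DGCEF/- → run D
t=26: L0/L1/L2 = -/DGCEF/- → run D
t=27: L0/L1/L2 = -/GCEF/- → run G
t=28: L0/L1/L2 = -/GCEF/- → run G
t=29: L0/L1/L2 = -/GCEF/- → run G
t=30: L0/L1/L2 = -/GCEF/- → run G
t=31: L0/L1/L2 = -/CEF/- → run C
t=32: L0/L1/L2 = -/CEF/- → run C
t=33: L0/L1/L2 = -/CEF/- → run C
t=34: L0/L1/L2 = -/EF/- → run E
t=35: L0/L1/L2 = -/EF/- → run E
t=36: L0/L1/L2 = -/EF/- → run E
t=37: L0/L1/L2 = -/EF/- → run E
t=38: L0/L1/L2 = -/F/- → run F
t=39: L0/L1/L2 = -/F/- → run F
t=40: L0/L1/L2 = -/F/- → run F
t=41: (idle)
t=42: (idle)
t=43: (idle)
t=44: (idle)
t=45: (idle)
t=46: (idle)
t=47: (idle)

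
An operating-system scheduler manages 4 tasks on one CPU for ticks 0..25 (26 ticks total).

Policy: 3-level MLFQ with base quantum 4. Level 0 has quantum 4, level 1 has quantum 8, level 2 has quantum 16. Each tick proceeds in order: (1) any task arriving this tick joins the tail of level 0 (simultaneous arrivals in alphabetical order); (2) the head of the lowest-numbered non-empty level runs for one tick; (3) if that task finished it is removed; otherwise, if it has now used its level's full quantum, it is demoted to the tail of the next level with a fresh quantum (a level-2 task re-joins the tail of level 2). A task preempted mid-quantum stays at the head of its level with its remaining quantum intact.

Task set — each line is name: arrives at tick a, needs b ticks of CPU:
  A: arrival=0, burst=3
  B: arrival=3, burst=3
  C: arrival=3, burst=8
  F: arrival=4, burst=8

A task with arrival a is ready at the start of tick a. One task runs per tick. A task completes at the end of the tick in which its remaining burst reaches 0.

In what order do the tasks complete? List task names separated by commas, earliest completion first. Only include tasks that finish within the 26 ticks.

t=0: L0/L1/L2 = A/-/- → run A
t=1: L0/L1/L2 = A/-/- → run A
t=2: L0/L1/L2 = A/-/- → run A
t=3: L0/L1/L2 = BC/-/- → run B
t=4: L0/L1/L2 = BCF/-/- → run B
t=5: L0/L1/L2 = BCF/-/- → run B
t=6: L0/L1/L2 = CF/-/- → run C
t=7: L0/L1/L2 = CF/-/- → run C
t=8: L0/L1/L2 = CF/-/- → run C
t=9: L0/L1/L2 = CF/-/- → run C
t=10: L0/L1/L2 = F/C/- → run F
t=11: L0/L1/L2 = F/C/- → run F
t=12: L0/L1/L2 = F/C/- → run F
t=13: L0/L1/L2 = F/C/- → run F
t=14: L0/L1/L2 = -/CF/- → run C
t=15: L0/L1/L2 = -/CF/- → run C
t=16: L0/L1/L2 = -/CF/- → run C
t=17: L0/L1/L2 = -/CF/- → run C
t=18: L0/L1/L2 = -/F/- → run F
t=19: L0/L1/L2 = -/F/- → run F
t=20: L0/L1/L2 = -/F/- → run F
t=21: L0/L1/L2 = -/F/- → run F
t=22: (idle)
t=23: (idle)
t=24: (idle)
t=25: (idle)

completion order = A, B, C, F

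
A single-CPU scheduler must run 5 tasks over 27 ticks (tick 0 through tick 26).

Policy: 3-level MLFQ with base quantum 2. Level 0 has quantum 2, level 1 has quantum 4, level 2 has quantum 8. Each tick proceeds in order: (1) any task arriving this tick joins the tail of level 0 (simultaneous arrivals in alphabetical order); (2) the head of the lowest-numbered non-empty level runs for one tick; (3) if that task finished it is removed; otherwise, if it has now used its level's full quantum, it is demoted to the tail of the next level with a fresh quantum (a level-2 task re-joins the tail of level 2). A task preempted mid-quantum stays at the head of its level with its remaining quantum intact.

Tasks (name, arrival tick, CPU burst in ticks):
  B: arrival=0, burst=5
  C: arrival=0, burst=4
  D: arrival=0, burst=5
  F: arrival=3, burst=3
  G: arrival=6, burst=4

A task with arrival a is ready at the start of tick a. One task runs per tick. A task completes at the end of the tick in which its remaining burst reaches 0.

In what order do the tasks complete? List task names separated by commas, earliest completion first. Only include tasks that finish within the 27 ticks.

completion order = B, C, D, F, G

t=0: L0/L1/L2 = BCD/-/- → run B
t=1: L0/L1/L2 = BCD/-/- → run B
t=2: L0/L1/L2 = CD/B/- → run C
t=3: L0/L1/L2 = CDF/B/- → run C
t=4: L0/L1/L2 = DF/BC/- → run D
t=5: L0/L1/L2 = DF/BC/- → run D
t=6: L0/L1/L2 = FG/BCD/- → run F
t=7: L0/L1/L2 = FG/BCD/- → run F
t=8: L0/L1/L2 = G/BCDF/- → run G
t=9: L0/L1/L2 = G/BCDF/- → run G
t=10: L0/L1/L2 = -/BCDFG/- → run B
t=11: L0/L1/L2 = -/BCDFG/- → run B
t=12: L0/L1/L2 = -/BCDFG/- → run B
t=13: L0/L1/L2 = -/CDFG/- → run C
t=14: L0/L1/L2 = -/CDFG/- → run C
t=15: L0/L1/L2 = -/DFG/- → run D
t=16: L0/L1/L2 = -/DFG/- → run D
t=17: L0/L1/L2 = -/DFG/- → run D
t=18: L0/L1/L2 = -/FG/- → run F
t=19: L0/L1/L2 = -/G/- → run G
t=20: L0/L1/L2 = -/G/- → run G
t=21: (idle)
t=22: (idle)
t=23: (idle)
t=24: (idle)
t=25: (idle)
t=26: (idle)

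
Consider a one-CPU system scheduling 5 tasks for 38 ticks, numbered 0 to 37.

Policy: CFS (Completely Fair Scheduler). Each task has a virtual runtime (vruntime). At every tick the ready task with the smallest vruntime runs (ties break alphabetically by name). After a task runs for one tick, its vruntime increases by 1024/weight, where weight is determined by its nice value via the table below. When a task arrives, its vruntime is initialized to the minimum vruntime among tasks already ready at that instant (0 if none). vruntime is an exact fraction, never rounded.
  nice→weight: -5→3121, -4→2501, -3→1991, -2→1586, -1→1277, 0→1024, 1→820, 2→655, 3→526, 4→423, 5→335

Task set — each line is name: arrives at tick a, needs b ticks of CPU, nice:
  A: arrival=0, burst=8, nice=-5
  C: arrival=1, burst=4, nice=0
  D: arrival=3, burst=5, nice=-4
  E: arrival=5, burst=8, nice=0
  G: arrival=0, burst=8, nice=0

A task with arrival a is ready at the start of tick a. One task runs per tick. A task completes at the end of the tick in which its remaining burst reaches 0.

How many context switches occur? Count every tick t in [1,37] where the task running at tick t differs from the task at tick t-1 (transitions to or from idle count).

t=0: vr[A=0 G=0] → run A
t=1: vr[A=1024/3121 C=0 G=0] → run C
t=2: vr[A=1024/3121 C=1 G=0] → run G
t=3: vr[A=1024/3121 C=1 D=1024/3121 G=1] → run A
t=4: vr[A=2048/3121 C=1 D=1024/3121 G=1] → run D
t=5: vr[A=2048/3121 C=1 D=5756928/7805621 E=2048/3121 G=1] → run A
t=6: vr[A=3072/3121 C=1 D=5756928/7805621 E=2048/3121 G=1] → run E
t=7: vr[A=3072/3121 C=1 D=5756928/7805621 E=5169/3121 G=1] → run D
t=8: vr[A=3072/3121 C=1 D=8952832/7805621 E=5169/3121 G=1] → run A
t=9: vr[A=4096/3121 C=1 D=8952832/7805621 E=5169/3121 G=1] → run C
t=10: vr[A=4096/3121 C=2 D=8952832/7805621 E=5169/3121 G=1] → run G
t=11: vr[A=4096/3121 C=2 D=8952832/7805621 E=5169/3121 G=2] → run D
t=12: vr[A=4096/3121 C=2 D=12148736/7805621 E=5169/3121 G=2] → run A
t=13: vr[A=5120/3121 C=2 D=12148736/7805621 E=5169/3121 G=2] → run D
t=14: vr[A=5120/3121 C=2 D=15344640/7805621 E=5169/3121 G=2] → run A
t=15: vr[A=6144/3121 C=2 D=15344640/7805621 E=5169/3121 G=2] → run E
t=16: vr[A=6144/3121 C=2 D=15344640/7805621 E=8290/3121 G=2] → run D
t=17: vr[A=6144/3121 C=2 E=8290/3121 G=2] → run A
t=18: vr[A=7168/3121 C=2 E=8290/3121 G=2] → run C
t=19: vr[A=7168/3121 C=3 E=8290/3121 G=2] → run G
t=20: vr[A=7168/3121 C=3 E=8290/3121 G=3] → run A
t=21: vr[C=3 E=8290/3121 G=3] → run E
t=22: vr[C=3 E=11411/3121 G=3] → run C
t=23: vr[E=11411/3121 G=3] → run G
t=24: vr[E=11411/3121 G=4] → run E
t=25: vr[E=14532/3121 G=4] → run G
t=26: vr[E=14532/3121 G=5] → run E
t=27: vr[E=17653/3121 G=5] → run G
t=28: vr[E=17653/3121 G=6] → run E
t=29: vr[E=20774/3121 G=6] → run G
t=30: vr[E=20774/3121 G=7] → run E
t=31: vr[E=23895/3121 G=7] → run G
t=32: vr[E=23895/3121] → run E
t=33: (idle)
t=34: (idle)
t=35: (idle)
t=36: (idle)
t=37: (idle)

context switches = 33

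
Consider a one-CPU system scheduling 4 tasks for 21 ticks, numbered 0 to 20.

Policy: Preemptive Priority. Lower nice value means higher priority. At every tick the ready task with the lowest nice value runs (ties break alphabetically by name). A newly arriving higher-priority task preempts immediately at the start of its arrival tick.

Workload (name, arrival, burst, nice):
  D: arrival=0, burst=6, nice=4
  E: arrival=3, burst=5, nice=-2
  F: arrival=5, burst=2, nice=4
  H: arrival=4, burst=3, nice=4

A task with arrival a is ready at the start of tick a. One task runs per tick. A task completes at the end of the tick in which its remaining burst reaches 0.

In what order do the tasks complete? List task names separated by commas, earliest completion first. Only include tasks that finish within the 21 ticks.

completion order = E, D, F, H

t=0: ready={D} → run D
t=1: ready={D} → run D
t=2: ready={D} → run D
t=3: ready={D,E} → run E
t=4: ready={D,E,H} → run E
t=5: ready={D,E,F,H} → run E
t=6: ready={D,E,F,H} → run E
t=7: ready={D,E,F,H} → run E
t=8: ready={D,F,H} → run D
t=9: ready={D,F,H} → run D
t=10: ready={D,F,H} → run D
t=11: ready={F,H} → run F
t=12: ready={F,H} → run F
t=13: ready={H} → run H
t=14: ready={H} → run H
t=15: ready={H} → run H
t=16: (idle)
t=17: (idle)
t=18: (idle)
t=19: (idle)
t=20: (idle)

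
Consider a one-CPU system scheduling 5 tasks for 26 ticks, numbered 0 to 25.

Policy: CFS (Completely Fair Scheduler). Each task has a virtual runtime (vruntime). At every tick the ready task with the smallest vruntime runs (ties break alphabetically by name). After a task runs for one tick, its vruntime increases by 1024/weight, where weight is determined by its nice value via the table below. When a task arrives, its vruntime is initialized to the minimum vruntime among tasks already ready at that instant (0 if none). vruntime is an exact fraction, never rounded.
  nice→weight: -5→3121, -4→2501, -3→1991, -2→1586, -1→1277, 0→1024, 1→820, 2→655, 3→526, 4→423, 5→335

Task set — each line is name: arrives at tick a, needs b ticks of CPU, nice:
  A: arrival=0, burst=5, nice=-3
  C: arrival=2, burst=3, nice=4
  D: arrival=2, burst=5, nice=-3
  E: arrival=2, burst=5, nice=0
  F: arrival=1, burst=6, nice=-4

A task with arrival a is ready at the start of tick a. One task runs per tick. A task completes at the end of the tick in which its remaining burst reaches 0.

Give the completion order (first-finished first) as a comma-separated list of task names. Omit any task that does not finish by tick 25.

t=0: vr[A=0] → run A
t=1: vr[A=1024/1991 F=1024/1991] → run A
t=2: vr[A=2048/1991 C=1024/1991 D=1024/1991 E=1024/1991 F=1024/1991] → run C
t=3: vr[A=2048/1991 C=2471936/842193 D=1024/1991 E=1024/1991 F=1024/1991] → run D
t=4: vr[A=2048/1991 C=2471936/842193 D=2048/1991 E=1024/1991 F=1024/1991] → run E
t=5: vr[A=2048/1991 C=2471936/842193 D=2048/1991 E=3015/1991 F=1024/1991] → run F
t=6: vr[A=2048/1991 C=2471936/842193 D=2048/1991 E=3015/1991 F=4599808/4979491] → run F
t=7: vr[A=2048/1991 C=2471936/842193 D=2048/1991 E=3015/1991 F=6638592/4979491] → run A
t=8: vr[A=3072/1991 C=2471936/842193 D=2048/1991 E=3015/1991 F=6638592/4979491] → run D
t=9: vr[A=3072/1991 C=2471936/842193 D=3072/1991 E=3015/1991 F=6638592/4979491] → run F
t=10: vr[A=3072/1991 C=2471936/842193 D=3072/1991 E=3015/1991 F=8677376/4979491] → run E
t=11: vr[A=3072/1991 C=2471936/842193 D=3072/1991 E=5006/1991 F=8677376/4979491] → run A
t=12: vr[A=4096/1991 C=2471936/842193 D=3072/1991 E=5006/1991 F=8677376/4979491] → run D
t=13: vr[A=4096/1991 C=2471936/842193 D=4096/1991 E=5006/1991 F=8677376/4979491] → run F
t=14: vr[A=4096/1991 C=2471936/842193 D=4096/1991 E=5006/1991 F=10716160/4979491] → run A
t=15: vr[C=2471936/842193 D=4096/1991 E=5006/1991 F=10716160/4979491] → run D
t=16: vr[C=2471936/842193 D=5120/1991 E=5006/1991 F=10716160/4979491] → run F
t=17: vr[C=2471936/842193 D=5120/1991 E=5006/1991 F=12754944/4979491] → run E
t=18: vr[C=2471936/842193 D=5120/1991 E=6997/1991 F=12754944/4979491] → run F
t=19: vr[C=2471936/842193 D=5120/1991 E=6997/1991] → run D
t=20: vr[C=2471936/842193 E=6997/1991] → run C
t=21: vr[C=4510720/842193 E=6997/1991] → run E
t=22: vr[C=4510720/842193 E=8988/1991] → run E
t=23: vr[C=4510720/842193] → run C
t=24: (idle)
t=25: (idle)

completion order = A, F, D, E, C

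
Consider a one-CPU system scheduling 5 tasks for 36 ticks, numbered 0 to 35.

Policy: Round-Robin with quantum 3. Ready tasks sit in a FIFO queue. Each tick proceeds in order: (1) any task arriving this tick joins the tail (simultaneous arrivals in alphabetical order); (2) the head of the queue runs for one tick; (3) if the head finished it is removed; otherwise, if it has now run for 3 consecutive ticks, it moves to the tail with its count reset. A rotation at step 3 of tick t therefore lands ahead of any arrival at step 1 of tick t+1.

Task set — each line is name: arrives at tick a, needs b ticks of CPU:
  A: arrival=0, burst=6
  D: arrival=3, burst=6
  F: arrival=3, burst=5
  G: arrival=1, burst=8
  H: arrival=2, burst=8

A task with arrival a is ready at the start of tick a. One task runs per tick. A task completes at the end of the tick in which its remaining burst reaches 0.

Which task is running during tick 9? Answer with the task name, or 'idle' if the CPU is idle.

running at tick 9 = A

t=0: queue=[A] q_used=0 → run A
t=1: queue=[A,G] q_used=1 → run A
t=2: queue=[A,G,H] q_used=2 → run A
t=3: queue=[G,H,A,D,F] q_used=0 → run G
t=4: queue=[G,H,A,D,F] q_used=1 → run G
t=5: queue=[G,H,A,D,F] q_used=2 → run G
t=6: queue=[H,A,D,F,G] q_used=0 → run H
t=7: queue=[H,A,D,F,G] q_used=1 → run H
t=8: queue=[H,A,D,F,G] q_used=2 → run H
t=9: queue=[A,D,F,G,H] q_used=0 → run A
t=10: queue=[A,D,F,G,H] q_used=1 → run A
t=11: queue=[A,D,F,G,H] q_used=2 → run A
t=12: queue=[D,F,G,H] q_used=0 → run D
t=13: queue=[D,F,G,H] q_used=1 → run D
t=14: queue=[D,F,G,H] q_used=2 → run D
t=15: queue=[F,G,H,D] q_used=0 → run F
t=16: queue=[F,G,H,D] q_used=1 → run F
t=17: queue=[F,G,H,D] q_used=2 → run F
t=18: queue=[G,H,D,F] q_used=0 → run G
t=19: queue=[G,H,D,F] q_used=1 → run G
t=20: queue=[G,H,D,F] q_used=2 → run G
t=21: queue=[H,D,F,G] q_used=0 → run H
t=22: queue=[H,D,F,G] q_used=1 → run H
t=23: queue=[H,D,F,G] q_used=2 → run H
t=24: queue=[D,F,G,H] q_used=0 → run D
t=25: queue=[D,F,G,H] q_used=1 → run D
t=26: queue=[D,F,G,H] q_used=2 → run D
t=27: queue=[F,G,H] q_used=0 → run F
t=28: queue=[F,G,H] q_used=1 → run F
t=29: queue=[G,H] q_used=0 → run G
t=30: queue=[G,H] q_used=1 → run G
t=31: queue=[H] q_used=0 → run H
t=32: queue=[H] q_used=1 → run H
t=33: (idle)
t=34: (idle)
t=35: (idle)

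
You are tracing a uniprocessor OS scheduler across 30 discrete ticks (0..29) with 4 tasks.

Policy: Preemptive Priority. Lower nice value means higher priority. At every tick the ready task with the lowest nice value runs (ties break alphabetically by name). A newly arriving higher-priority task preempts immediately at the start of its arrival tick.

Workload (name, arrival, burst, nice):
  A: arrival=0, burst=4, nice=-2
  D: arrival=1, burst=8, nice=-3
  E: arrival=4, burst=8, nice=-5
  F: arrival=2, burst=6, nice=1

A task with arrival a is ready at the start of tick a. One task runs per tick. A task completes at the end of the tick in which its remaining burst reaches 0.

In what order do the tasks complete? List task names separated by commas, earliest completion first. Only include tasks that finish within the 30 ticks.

completion order = E, D, A, F

t=0: ready={A} → run A
t=1: ready={A,D} → run D
t=2: ready={A,D,F} → run D
t=3: ready={A,D,F} → run D
t=4: ready={A,D,E,F} → run E
t=5: ready={A,D,E,F} → run E
t=6: ready={A,D,E,F} → run E
t=7: ready={A,D,E,F} → run E
t=8: ready={A,D,E,F} → run E
t=9: ready={A,D,E,F} → run E
t=10: ready={A,D,E,F} → run E
t=11: ready={A,D,E,F} → run E
t=12: ready={A,D,F} → run D
t=13: ready={A,D,F} → run D
t=14: ready={A,D,F} → run D
t=15: ready={A,D,F} → run D
t=16: ready={A,D,F} → run D
t=17: ready={A,F} → run A
t=18: ready={A,F} → run A
t=19: ready={A,F} → run A
t=20: ready={F} → run F
t=21: ready={F} → run F
t=22: ready={F} → run F
t=23: ready={F} → run F
t=24: ready={F} → run F
t=25: ready={F} → run F
t=26: (idle)
t=27: (idle)
t=28: (idle)
t=29: (idle)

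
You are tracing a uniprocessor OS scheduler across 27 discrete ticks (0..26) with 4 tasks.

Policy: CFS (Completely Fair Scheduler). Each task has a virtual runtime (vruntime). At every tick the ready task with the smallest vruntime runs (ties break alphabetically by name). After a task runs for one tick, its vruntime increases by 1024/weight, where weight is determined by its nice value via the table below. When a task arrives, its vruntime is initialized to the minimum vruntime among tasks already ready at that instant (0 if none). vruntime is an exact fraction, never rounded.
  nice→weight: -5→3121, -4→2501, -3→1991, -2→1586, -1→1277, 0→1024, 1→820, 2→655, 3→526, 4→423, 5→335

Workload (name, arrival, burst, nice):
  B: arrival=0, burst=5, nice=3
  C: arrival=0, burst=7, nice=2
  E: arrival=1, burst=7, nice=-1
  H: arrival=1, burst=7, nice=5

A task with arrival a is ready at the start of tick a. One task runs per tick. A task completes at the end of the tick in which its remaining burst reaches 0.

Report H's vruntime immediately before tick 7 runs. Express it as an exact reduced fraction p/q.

t=0: vr[B=0 C=0] → run B
t=1: vr[B=512/263 C=0 E=0 H=0] → run C
t=2: vr[B=512/263 C=1024/655 E=0 H=0] → run E
t=3: vr[B=512/263 C=1024/655 E=1024/1277 H=0] → run H
t=4: vr[B=512/263 C=1024/655 E=1024/1277 H=1024/335] → run E
t=5: vr[B=512/263 C=1024/655 E=2048/1277 H=1024/335] → run C
t=6: vr[B=512/263 C=2048/655 E=2048/1277 H=1024/335] → run E
t=7: vr[B=512/263 C=2048/655 E=3072/1277 H=1024/335] → run B
t=8: vr[B=1024/263 C=2048/655 E=3072/1277 H=1024/335] → run E
t=9: vr[B=1024/263 C=2048/655 E=4096/1277 H=1024/335] → run H
t=10: vr[B=1024/263 C=2048/655 E=4096/1277 H=2048/335] → run C
t=11: vr[B=1024/263 C=3072/655 E=4096/1277 H=2048/335] → run E
t=12: vr[B=1024/263 C=3072/655 E=5120/1277 H=2048/335] → run B
t=13: vr[B=1536/263 C=3072/655 E=5120/1277 H=2048/335] → run E
t=14: vr[B=1536/263 C=3072/655 E=6144/1277 H=2048/335] → run C
t=15: vr[B=1536/263 C=4096/655 E=6144/1277 H=2048/335] → run E
t=16: vr[B=1536/263 C=4096/655 H=2048/335] → run B
t=17: vr[B=2048/263 C=4096/655 H=2048/335] → run H
t=18: vr[B=2048/263 C=4096/655 H=3072/335] → run C
t=19: vr[B=2048/263 C=1024/131 H=3072/335] → run B
t=20: vr[C=1024/131 H=3072/335] → run C
t=21: vr[C=6144/655 H=3072/335] → run H
t=22: vr[C=6144/655 H=4096/335] → run C
t=23: vr[H=4096/335] → run H
t=24: vr[H=1024/67] → run H
t=25: vr[H=6144/335] → run H
t=26: (idle)

vruntime(H, start of tick 7) = 1024/335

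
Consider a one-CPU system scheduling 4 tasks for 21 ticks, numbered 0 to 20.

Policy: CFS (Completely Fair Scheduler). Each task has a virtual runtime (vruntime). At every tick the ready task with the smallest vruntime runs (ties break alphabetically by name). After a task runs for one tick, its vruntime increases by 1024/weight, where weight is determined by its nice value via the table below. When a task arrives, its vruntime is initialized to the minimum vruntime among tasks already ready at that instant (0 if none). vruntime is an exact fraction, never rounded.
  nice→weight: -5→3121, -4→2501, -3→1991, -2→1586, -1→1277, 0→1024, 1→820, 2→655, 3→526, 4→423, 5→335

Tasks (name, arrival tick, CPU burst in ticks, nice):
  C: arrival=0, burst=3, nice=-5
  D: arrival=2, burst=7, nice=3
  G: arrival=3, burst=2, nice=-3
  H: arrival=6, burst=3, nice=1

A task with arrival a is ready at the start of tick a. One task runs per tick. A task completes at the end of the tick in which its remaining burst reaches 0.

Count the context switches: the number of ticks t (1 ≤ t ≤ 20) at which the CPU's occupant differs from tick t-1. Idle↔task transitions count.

context switches = 8

t=0: vr[C=0] → run C
t=1: vr[C=1024/3121] → run C
t=2: vr[C=2048/3121 D=2048/3121] → run C
t=3: vr[D=2048/3121 G=2048/3121] → run D
t=4: vr[D=2136576/820823 G=2048/3121] → run G
t=5: vr[D=2136576/820823 G=7273472/6213911] → run G
t=6: vr[D=2136576/820823 H=2136576/820823] → run D
t=7: vr[D=3734528/820823 H=2136576/820823] → run H
t=8: vr[D=3734528/820823 H=648128768/168268715] → run H
t=9: vr[D=3734528/820823 H=858259456/168268715] → run D
t=10: vr[D=5332480/820823 H=858259456/168268715] → run H
t=11: vr[D=5332480/820823] → run D
t=12: vr[D=6930432/820823] → run D
t=13: vr[D=8528384/820823] → run D
t=14: vr[D=10126336/820823] → run D
t=15: (idle)
t=16: (idle)
t=17: (idle)
t=18: (idle)
t=19: (idle)
t=20: (idle)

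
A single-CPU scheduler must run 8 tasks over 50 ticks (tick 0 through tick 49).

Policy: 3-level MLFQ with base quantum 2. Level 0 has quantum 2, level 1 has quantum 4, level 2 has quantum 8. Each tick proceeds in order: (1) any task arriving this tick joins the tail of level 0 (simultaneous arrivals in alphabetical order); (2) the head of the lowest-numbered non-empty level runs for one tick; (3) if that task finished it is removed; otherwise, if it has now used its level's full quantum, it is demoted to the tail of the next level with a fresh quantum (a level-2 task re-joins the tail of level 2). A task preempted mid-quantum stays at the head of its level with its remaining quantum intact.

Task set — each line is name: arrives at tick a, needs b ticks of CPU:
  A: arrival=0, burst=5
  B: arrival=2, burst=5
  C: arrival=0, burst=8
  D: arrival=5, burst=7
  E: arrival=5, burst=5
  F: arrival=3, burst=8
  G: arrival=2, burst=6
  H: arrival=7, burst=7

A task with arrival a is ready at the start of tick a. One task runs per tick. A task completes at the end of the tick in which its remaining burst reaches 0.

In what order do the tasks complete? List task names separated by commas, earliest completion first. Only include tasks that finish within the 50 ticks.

t=0: L0/L1/L2 = AC/-/- → run A
t=1: L0/L1/L2 = AC/-/- → run A
t=2: L0/L1/L2 = CBG/A/- → run C
t=3: L0/L1/L2 = CBGF/A/- → run C
t=4: L0/L1/L2 = BGF/AC/- → run B
t=5: L0/L1/L2 = BGFDE/AC/- → run B
t=6: L0/L1/L2 = GFDE/ACB/- → run G
t=7: L0/L1/L2 = GFDEH/ACB/- → run G
t=8: L0/L1/L2 = FDEH/ACBG/- → run F
t=9: L0/L1/L2 = FDEH/ACBG/- → run F
t=10: L0/L1/L2 = DEH/ACBGF/- → run D
t=11: L0/L1/L2 = DEH/ACBGF/- → run D
t=12: L0/L1/L2 = EH/ACBGFD/- → run E
t=13: L0/L1/L2 = EH/ACBGFD/- → run E
t=14: L0/L1/L2 = H/ACBGFDE/- → run H
t=15: L0/L1/L2 = H/ACBGFDE/- → run H
t=16: L0/L1/L2 = -/ACBGFDEH/- → run A
t=17: L0/L1/L2 = -/ACBGFDEH/- → run A
t=18: L0/L1/L2 = -/ACBGFDEH/- → run A
t=19: L0/L1/L2 = -/CBGFDEH/- → run C
t=20: L0/L1/L2 = -/CBGFDEH/- → run C
t=21: L0/L1/L2 = -/CBGFDEH/- → run C
t=22: L0/L1/L2 = -/CBGFDEH/- → run C
t=23: L0/L1/L2 = -/BGFDEH/C → run B
t=24: L0/L1/L2 = -/BGFDEH/C → run B
t=25: L0/L1/L2 = -/BGFDEH/C → run B
t=26: L0/L1/L2 = -/GFDEH/C → run G
t=27: L0/L1/L2 = -/GFDEH/C → run G
t=28: L0/L1/L2 = -/GFDEH/C → run G
t=29: L0/L1/L2 = -/GFDEH/C → run G
t=30: L0/L1/L2 = -/FDEH/C → run F
t=31: L0/L1/L2 = -/FDEH/C → run F
t=32: L0/L1/L2 = -/FDEH/C → run F
t=33: L0/L1/L2 = -/FDEH/C → run F
t=34: L0/L1/L2 = -/DEH/CF → run D
t=35: L0/L1/L2 = -/DEH/CF → run D
t=36: L0/L1/L2 = -/DEH/CF → run D
t=37: L0/L1/L2 = -/DEH/CF → run D
t=38: L0/L1/L2 = -/EH/CFD → run E
t=39: L0/L1/L2 = -/EH/CFD → run E
t=40: L0/L1/L2 = -/EH/CFD → run E
t=41: L0/L1/L2 = -/H/CFD → run H
t=42: L0/L1/L2 = -/H/CFD → run H
t=43: L0/L1/L2 = -/H/CFD → run H
t=44: L0/L1/L2 = -/H/CFD → run H
t=45: L0/L1/L2 = -/-/CFDH → run C
t=46: L0/L1/L2 = -/-/CFDH → run C
t=47: L0/L1/L2 = -/-/FDH → run F
t=48: L0/L1/L2 = -/-/FDH → run F
t=49: L0/L1/L2 = -/-/DH → run D

completion order = A, B, G, E, C, F, D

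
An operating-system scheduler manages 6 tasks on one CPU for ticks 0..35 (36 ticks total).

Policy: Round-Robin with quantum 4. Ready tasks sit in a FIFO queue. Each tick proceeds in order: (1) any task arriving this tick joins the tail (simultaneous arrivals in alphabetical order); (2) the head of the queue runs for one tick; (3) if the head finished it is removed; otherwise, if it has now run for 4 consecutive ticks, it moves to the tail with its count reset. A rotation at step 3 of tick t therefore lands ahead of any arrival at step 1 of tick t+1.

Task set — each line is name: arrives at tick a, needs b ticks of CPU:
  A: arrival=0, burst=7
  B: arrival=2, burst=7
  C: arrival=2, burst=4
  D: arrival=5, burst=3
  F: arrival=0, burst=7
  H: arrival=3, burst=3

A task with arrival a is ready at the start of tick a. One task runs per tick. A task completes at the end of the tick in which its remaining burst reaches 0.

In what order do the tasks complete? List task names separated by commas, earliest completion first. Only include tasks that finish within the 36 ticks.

completion order = C, H, A, D, F, B

t=0: queue=[A,F] q_used=0 → run A
t=1: queue=[A,F] q_used=1 → run A
t=2: queue=[A,F,B,C] q_used=2 → run A
t=3: queue=[A,F,B,C,H] q_used=3 → run A
t=4: queue=[F,B,C,H,A] q_used=0 → run F
t=5: queue=[F,B,C,H,A,D] q_used=1 → run F
t=6: queue=[F,B,C,H,A,D] q_used=2 → run F
t=7: queue=[F,B,C,H,A,D] q_used=3 → run F
t=8: queue=[B,C,H,A,D,F] q_used=0 → run B
t=9: queue=[B,C,H,A,D,F] q_used=1 → run B
t=10: queue=[B,C,H,A,D,F] q_used=2 → run B
t=11: queue=[B,C,H,A,D,F] q_used=3 → run B
t=12: queue=[C,H,A,D,F,B] q_used=0 → run C
t=13: queue=[C,H,A,D,F,B] q_used=1 → run C
t=14: queue=[C,H,A,D,F,B] q_used=2 → run C
t=15: queue=[C,H,A,D,F,B] q_used=3 → run C
t=16: queue=[H,A,D,F,B] q_used=0 → run H
t=17: queue=[H,A,D,F,B] q_used=1 → run H
t=18: queue=[H,A,D,F,B] q_used=2 → run H
t=19: queue=[A,D,F,B] q_used=0 → run A
t=20: queue=[A,D,F,B] q_used=1 → run A
t=21: queue=[A,D,F,B] q_used=2 → run A
t=22: queue=[D,F,B] q_used=0 → run D
t=23: queue=[D,F,B] q_used=1 → run D
t=24: queue=[D,F,B] q_used=2 → run D
t=25: queue=[F,B] q_used=0 → run F
t=26: queue=[F,B] q_used=1 → run F
t=27: queue=[F,B] q_used=2 → run F
t=28: queue=[B] q_used=0 → run B
t=29: queue=[B] q_used=1 → run B
t=30: queue=[B] q_used=2 → run B
t=31: (idle)
t=32: (idle)
t=33: (idle)
t=34: (idle)
t=35: (idle)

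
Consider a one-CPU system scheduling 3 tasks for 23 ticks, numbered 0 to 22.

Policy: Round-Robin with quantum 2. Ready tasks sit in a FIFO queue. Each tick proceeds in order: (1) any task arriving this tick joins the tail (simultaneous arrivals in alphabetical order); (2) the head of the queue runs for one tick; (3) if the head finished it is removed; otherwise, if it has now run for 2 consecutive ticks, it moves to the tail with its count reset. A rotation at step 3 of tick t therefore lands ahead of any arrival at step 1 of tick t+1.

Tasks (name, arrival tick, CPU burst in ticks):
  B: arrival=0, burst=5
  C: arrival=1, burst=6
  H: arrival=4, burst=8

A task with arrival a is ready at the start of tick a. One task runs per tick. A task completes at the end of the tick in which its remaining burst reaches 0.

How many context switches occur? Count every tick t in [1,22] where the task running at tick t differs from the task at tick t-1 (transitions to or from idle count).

context switches = 8

t=0: queue=[B] q_used=0 → run B
t=1: queue=[B,C] q_used=1 → run B
t=2: queue=[C,B] q_used=0 → run C
t=3: queue=[C,B] q_used=1 → run C
t=4: queue=[B,C,H] q_used=0 → run B
t=5: queue=[B,C,H] q_used=1 → run B
t=6: queue=[C,H,B] q_used=0 → run C
t=7: queue=[C,H,B] q_used=1 → run C
t=8: queue=[H,B,C] q_used=0 → run H
t=9: queue=[H,B,C] q_used=1 → run H
t=10: queue=[B,C,H] q_used=0 → run B
t=11: queue=[C,H] q_used=0 → run C
t=12: queue=[C,H] q_used=1 → run C
t=13: queue=[H] q_used=0 → run H
t=14: queue=[H] q_used=1 → run H
t=15: queue=[H] q_used=0 → run H
t=16: queue=[H] q_used=1 → run H
t=17: queue=[H] q_used=0 → run H
t=18: queue=[H] q_used=1 → run H
t=19: (idle)
t=20: (idle)
t=21: (idle)
t=22: (idle)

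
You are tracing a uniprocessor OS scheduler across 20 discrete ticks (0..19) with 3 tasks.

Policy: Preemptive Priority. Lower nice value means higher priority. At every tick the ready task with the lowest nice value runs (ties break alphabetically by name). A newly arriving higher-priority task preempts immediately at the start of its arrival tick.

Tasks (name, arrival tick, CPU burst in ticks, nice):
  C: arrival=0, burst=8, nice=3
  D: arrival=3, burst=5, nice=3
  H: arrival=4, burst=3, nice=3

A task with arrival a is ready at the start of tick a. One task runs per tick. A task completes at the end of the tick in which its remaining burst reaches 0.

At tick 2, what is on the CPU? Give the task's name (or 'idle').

running at tick 2 = C

t=0: ready={C} → run C
t=1: ready={C} → run C
t=2: ready={C} → run C
t=3: ready={C,D} → run C
t=4: ready={C,D,H} → run C
t=5: ready={C,D,H} → run C
t=6: ready={C,D,H} → run C
t=7: ready={C,D,H} → run C
t=8: ready={D,H} → run D
t=9: ready={D,H} → run D
t=10: ready={D,H} → run D
t=11: ready={D,H} → run D
t=12: ready={D,H} → run D
t=13: ready={H} → run H
t=14: ready={H} → run H
t=15: ready={H} → run H
t=16: (idle)
t=17: (idle)
t=18: (idle)
t=19: (idle)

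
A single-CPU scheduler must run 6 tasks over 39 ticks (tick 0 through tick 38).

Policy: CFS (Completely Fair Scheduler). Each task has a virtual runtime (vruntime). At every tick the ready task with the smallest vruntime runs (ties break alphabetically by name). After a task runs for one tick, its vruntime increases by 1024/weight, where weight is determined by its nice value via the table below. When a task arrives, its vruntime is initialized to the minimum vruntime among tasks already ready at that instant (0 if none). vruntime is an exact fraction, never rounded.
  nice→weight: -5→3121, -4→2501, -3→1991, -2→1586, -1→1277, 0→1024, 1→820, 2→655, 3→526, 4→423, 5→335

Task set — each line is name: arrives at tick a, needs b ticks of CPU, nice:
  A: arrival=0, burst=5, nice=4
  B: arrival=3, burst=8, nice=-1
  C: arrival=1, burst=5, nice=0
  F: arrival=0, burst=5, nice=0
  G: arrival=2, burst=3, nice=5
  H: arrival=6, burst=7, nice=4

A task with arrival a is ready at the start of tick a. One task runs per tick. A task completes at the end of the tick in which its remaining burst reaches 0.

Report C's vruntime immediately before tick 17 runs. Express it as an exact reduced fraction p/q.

vruntime(C, start of tick 17) = 4/1

t=0: vr[A=0 F=0] → run A
t=1: vr[A=1024/423 C=0 F=0] → run C
t=2: vr[A=1024/423 C=1 F=0 G=0] → run F
t=3: vr[A=1024/423 B=0 C=1 F=1 G=0] → run B
t=4: vr[A=1024/423 B=1024/1277 C=1 F=1 G=0] → run G
t=5: vr[A=1024/423 B=1024/1277 C=1 F=1 G=1024/335] → run B
t=6: vr[A=1024/423 B=2048/1277 C=1 F=1 G=1024/335 H=1] → run C
t=7: vr[A=1024/423 B=2048/1277 C=2 F=1 G=1024/335 H=1] → run F
t=8: vr[A=1024/423 B=2048/1277 C=2 F=2 G=1024/335 H=1] → run H
t=9: vr[A=1024/423 B=2048/1277 C=2 F=2 G=1024/335 H=1447/423] → run B
t=10: vr[A=1024/423 B=3072/1277 C=2 F=2 G=1024/335 H=1447/423] → run C
t=11: vr[A=1024/423 B=3072/1277 C=3 F=2 G=1024/335 H=1447/423] → run F
t=12: vr[A=1024/423 B=3072/1277 C=3 F=3 G=1024/335 H=1447/423] → run B
t=13: vr[A=1024/423 B=4096/1277 C=3 F=3 G=1024/335 H=1447/423] → run A
t=14: vr[A=2048/423 B=4096/1277 C=3 F=3 G=1024/335 H=1447/423] → run C
t=15: vr[A=2048/423 B=4096/1277 C=4 F=3 G=1024/335 H=1447/423] → run F
t=16: vr[A=2048/423 B=4096/1277 C=4 F=4 G=1024/335 H=1447/423] → run G
t=17: vr[A=2048/423 B=4096/1277 C=4 F=4 G=2048/335 H=1447/423] → run B
t=18: vr[A=2048/423 B=5120/1277 C=4 F=4 G=2048/335 H=1447/423] → run H
t=19: vr[A=2048/423 B=5120/1277 C=4 F=4 G=2048/335 H=2471/423] → run C
t=20: vr[A=2048/423 B=5120/1277 F=4 G=2048/335 H=2471/423] → run F
t=21: vr[A=2048/423 B=5120/1277 G=2048/335 H=2471/423] → run B
t=22: vr[A=2048/423 B=6144/1277 G=2048/335 H=2471/423] → run B
t=23: vr[A=2048/423 B=7168/1277 G=2048/335 H=2471/423] → run A
t=24: vr[A=1024/141 B=7168/1277 G=2048/335 H=2471/423] → run B
t=25: vr[A=1024/141 G=2048/335 H=2471/423] → run H
t=26: vr[A=1024/141 G=2048/335 H=1165/141] → run G
t=27: vr[A=1024/141 H=1165/141] → run A
t=28: vr[A=4096/423 H=1165/141] → run H
t=29: vr[A=4096/423 H=4519/423] → run A
t=30: vr[H=4519/423] → run H
t=31: vr[H=5543/423] → run H
t=32: vr[H=2189/141] → run H
t=33: (idle)
t=34: (idle)
t=35: (idle)
t=36: (idle)
t=37: (idle)
t=38: (idle)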